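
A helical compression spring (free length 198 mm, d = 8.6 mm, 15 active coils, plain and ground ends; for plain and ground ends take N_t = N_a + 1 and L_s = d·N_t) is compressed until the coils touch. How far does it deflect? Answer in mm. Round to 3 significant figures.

60.4 mm

N_t = 16; L_s = 8.6·16 = 137.6 mm
δ_solid = L₀ − L_s = 198 − 137.6 = 60.4 mm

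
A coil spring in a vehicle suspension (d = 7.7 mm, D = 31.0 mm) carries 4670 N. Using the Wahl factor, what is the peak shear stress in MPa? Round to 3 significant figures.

1130 MPa

Spring index C = D/d = 31.0/7.7 = 4.0260
K_W = (4C−1)/(4C−4) + 0.615/C = 15.104/12.104 + 0.1528 = 1.4006
τ₀ = 8FD/(πd³) = 8·4670·31.0/(π·7.7³) = 1.15816e+06/1434.2 = 807.51 MPa
τ_max = K·τ₀ = 1.4006 × 807.51 = 1131 MPa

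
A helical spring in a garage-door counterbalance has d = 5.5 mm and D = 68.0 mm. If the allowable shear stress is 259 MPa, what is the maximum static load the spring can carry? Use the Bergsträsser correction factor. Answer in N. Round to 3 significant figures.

C = D/d = 68.0/5.5 = 12.3636
K_B = (4C+2)/(4C−3) = 51.455/46.455 = 1.1076
τ_max = K·8FD/(πd³) → F_max = τ_allow·πd³/(8DK)
F_max = 259·π·5.5³/(8·68.0·1.1076) = 1.3537e+05/602.55 = 224.67 N

225 N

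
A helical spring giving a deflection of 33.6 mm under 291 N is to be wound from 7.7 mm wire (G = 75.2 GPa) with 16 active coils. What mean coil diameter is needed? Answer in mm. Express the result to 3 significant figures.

Required rate k = F/δ = 291/33.6 = 8.6607 N/mm
D = (Gd⁴/(8N_a·k))^(1/3) = (75.2×10³·7.7⁴/(8·16·8.6607))^(1/3)
  = (238461)^(1/3) = 62.0115 mm

62.0 mm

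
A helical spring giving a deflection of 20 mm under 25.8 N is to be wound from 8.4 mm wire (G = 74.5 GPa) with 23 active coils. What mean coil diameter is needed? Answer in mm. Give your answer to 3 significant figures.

Required rate k = F/δ = 25.8/20 = 1.29 N/mm
D = (Gd⁴/(8N_a·k))^(1/3) = (74.5×10³·8.4⁴/(8·23·1.29))^(1/3)
  = (1.56266e+06)^(1/3) = 116.0438 mm

116 mm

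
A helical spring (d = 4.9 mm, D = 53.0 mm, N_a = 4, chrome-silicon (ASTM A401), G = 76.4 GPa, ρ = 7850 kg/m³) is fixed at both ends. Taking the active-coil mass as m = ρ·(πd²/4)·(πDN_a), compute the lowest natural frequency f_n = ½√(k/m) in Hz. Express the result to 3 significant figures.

153 Hz

k = Gd⁴/(8D³N_a) = (76.4×10³)(4.9⁴)/(8·53.0³·4) = 9.2449 N/mm = 9244.9 N/m
Wire length L = πDN_a = π·53.0·4 = 666.02 mm
m = ρ·(πd²/4)·L = 7850 × 18.857×10⁻⁶ m² × 0.66602 m = 0.098591 kg
f_n = ½√(k/m) = 0.5·√(9244.9/0.098591) = 0.5·√(93770) = 153.11 Hz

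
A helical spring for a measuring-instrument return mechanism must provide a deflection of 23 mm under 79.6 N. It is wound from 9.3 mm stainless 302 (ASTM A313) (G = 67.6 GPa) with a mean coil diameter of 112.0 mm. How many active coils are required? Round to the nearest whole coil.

Required rate k = F/δ = 79.6/23 = 3.4609 N/mm
N_a = Gd⁴/(8D³k) = (67.6×10³ × 9.3⁴)/(8 × 112.0³ × 3.4609)
    = 5.05683e+08 / 3.88982e+07 = 13 → 13 coils

13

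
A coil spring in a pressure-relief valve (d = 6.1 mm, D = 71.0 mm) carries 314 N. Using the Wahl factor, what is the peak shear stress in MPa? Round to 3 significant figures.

281 MPa

Spring index C = D/d = 71.0/6.1 = 11.6393
K_W = (4C−1)/(4C−4) + 0.615/C = 45.557/42.557 + 0.0528 = 1.1233
τ₀ = 8FD/(πd³) = 8·314·71.0/(π·6.1³) = 178352/713.08 = 250.11 MPa
τ_max = K·τ₀ = 1.1233 × 250.11 = 280.96 MPa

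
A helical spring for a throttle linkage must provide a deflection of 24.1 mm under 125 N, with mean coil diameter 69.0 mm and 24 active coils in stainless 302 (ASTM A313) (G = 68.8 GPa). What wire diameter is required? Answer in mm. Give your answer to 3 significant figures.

8.30 mm

Required rate k = F/δ = 125/24.1 = 5.1867 N/mm
d = (8D³N_a·k / G)^(1/4) = (8·69.0³·24·5.1867 / (68.8×10³))^0.25
  = (4755)^0.25 = 8.3040 mm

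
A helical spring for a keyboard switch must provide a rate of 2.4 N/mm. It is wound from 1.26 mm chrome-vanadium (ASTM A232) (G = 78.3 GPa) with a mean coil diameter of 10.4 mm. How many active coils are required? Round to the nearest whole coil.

N_a = Gd⁴/(8D³k) = (78.3×10³ × 1.26⁴)/(8 × 10.4³ × 2.4)
    = 197353 / 21597.4 = 9.138 → 9 coils

9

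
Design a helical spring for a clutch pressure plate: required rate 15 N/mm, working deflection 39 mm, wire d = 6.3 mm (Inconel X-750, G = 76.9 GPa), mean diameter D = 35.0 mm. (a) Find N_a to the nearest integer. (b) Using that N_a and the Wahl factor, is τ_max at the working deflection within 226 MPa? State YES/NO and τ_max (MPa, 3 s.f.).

N_a = Gd⁴/(8D³k) = (76.9×10³)(6.3⁴)/(8·35.0³·15) = 23.55 → N_a = 24
Actual rate k = Gd⁴/(8D³·24) = 14.716 N/mm
Working load F = kδ = 14.716·39 = 573.92 N
C = 35.0/6.3 = 5.5556; K_W = (4C−1)/(4C−4)+0.615/C = 1.2753
τ_max = K_W·8FD/(πd³) = 1.2753·204.57 = 260.89 MPa
τ_max > 226 MPa → exceeds allowable

(a) 24 coils; (b) NO, τ_max = 261 MPa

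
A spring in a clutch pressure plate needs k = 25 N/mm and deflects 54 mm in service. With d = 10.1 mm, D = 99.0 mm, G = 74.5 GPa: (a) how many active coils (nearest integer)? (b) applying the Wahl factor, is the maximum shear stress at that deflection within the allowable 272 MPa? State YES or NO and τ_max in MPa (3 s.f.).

(a) 4 coils; (b) NO, τ_max = 379 MPa

N_a = Gd⁴/(8D³k) = (74.5×10³)(10.1⁴)/(8·99.0³·25) = 3.995 → N_a = 4
Actual rate k = Gd⁴/(8D³·4) = 24.968 N/mm
Working load F = kδ = 24.968·54 = 1348.3 N
C = 99.0/10.1 = 9.8020; K_W = (4C−1)/(4C−4)+0.615/C = 1.1480
τ_max = K_W·8FD/(πd³) = 1.1480·329.91 = 378.72 MPa
τ_max > 272 MPa → exceeds allowable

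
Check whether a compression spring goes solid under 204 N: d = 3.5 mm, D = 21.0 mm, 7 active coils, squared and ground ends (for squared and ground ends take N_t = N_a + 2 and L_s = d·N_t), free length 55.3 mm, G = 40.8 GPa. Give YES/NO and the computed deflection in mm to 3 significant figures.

NO, δ = 17.3 mm

k = Gd⁴/(8D³N_a) = (40.8×10³)(3.5⁴)/(8·21.0³·7) = 11.806 N/mm
N_t = 9; L_s = 3.5·9 = 31.5 mm; δ_solid = L₀ − L_s = 55.3 − 31.5 = 23.8 mm
δ = F/k = 204/11.806 = 17.28 mm
δ < δ_solid → spring does not go solid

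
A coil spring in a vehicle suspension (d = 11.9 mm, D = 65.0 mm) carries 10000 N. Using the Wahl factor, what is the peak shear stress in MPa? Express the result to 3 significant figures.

Spring index C = D/d = 65.0/11.9 = 5.4622
K_W = (4C−1)/(4C−4) + 0.615/C = 20.849/17.849 + 0.1126 = 1.2807
τ₀ = 8FD/(πd³) = 8·10000·65.0/(π·11.9³) = 5.2e+06/5294.1 = 982.23 MPa
τ_max = K·τ₀ = 1.2807 × 982.23 = 1257.9 MPa

1260 MPa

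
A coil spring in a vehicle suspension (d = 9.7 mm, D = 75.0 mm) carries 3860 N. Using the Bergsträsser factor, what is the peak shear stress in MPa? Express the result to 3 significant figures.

Spring index C = D/d = 75.0/9.7 = 7.7320
K_B = (4C+2)/(4C−3) = 32.928/27.928 = 1.1790
τ₀ = 8FD/(πd³) = 8·3860·75.0/(π·9.7³) = 2.316e+06/2867.2 = 807.74 MPa
τ_max = K·τ₀ = 1.1790 × 807.74 = 952.36 MPa

952 MPa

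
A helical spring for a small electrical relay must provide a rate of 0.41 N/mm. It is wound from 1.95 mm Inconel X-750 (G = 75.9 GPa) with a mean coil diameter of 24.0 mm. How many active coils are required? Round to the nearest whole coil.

N_a = Gd⁴/(8D³k) = (75.9×10³ × 1.95⁴)/(8 × 24.0³ × 0.41)
    = 1.09744e+06 / 45342.7 = 24.2 → 24 coils

24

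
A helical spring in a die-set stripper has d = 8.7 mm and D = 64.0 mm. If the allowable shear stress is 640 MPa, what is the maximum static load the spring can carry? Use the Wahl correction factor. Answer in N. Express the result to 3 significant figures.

2150 N

C = D/d = 64.0/8.7 = 7.3563
K_W = (4C−1)/(4C−4) + 0.615/C = 28.425/25.425 + 0.0836 = 1.2016
τ_max = K·8FD/(πd³) → F_max = τ_allow·πd³/(8DK)
F_max = 640·π·8.7³/(8·64.0·1.2016) = 1.324e+06/615.22 = 2152.1 N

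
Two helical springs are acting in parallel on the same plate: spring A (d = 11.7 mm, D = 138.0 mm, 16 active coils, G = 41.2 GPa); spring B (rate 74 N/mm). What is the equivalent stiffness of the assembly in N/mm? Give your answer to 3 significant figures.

k_A = Gd⁴/(8D³N_a) = (41.2×10³)(11.7⁴)/(8·138.0³·16) = 2.2951 N/mm
Parallel: k_eq = 2.2951 + 74 = 76.295 N/mm

76.3 N/mm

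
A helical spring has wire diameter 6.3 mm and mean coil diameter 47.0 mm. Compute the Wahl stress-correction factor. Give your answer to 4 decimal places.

1.1985

C = D/d = 47.0/6.3 = 7.4603
K_W = (4C−1)/(4C−4) + 0.615/C = 28.841/25.841 + 0.0824 = 1.1985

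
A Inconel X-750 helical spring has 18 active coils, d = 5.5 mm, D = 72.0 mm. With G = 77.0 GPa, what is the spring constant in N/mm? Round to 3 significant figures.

k = Gd⁴/(8D³N_a) = (77.0×10³ × 5.5⁴) / (8 × 72.0³ × 18)
  = 7.04598e+07 / 5.37477e+07 = 1.3109 N/mm

1.31 N/mm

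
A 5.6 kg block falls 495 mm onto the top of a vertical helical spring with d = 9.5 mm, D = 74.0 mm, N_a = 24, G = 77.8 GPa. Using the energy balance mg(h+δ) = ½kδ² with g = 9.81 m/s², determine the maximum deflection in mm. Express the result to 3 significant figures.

k = Gd⁴/(8D³N_a) = (77.8×10³)(9.5⁴)/(8·74.0³·24) = 8.1447 N/mm
W = mg = 5.6 × 9.81 = 54.936 N
½kδ² − Wδ − Wh = 0 → δ = (W + √(W² + 2kWh))/k
δ = (54.936 + √(3018 + 442965))/8.1447 = (54.936 + 667.82)/8.1447 = 88.739 mm

88.7 mm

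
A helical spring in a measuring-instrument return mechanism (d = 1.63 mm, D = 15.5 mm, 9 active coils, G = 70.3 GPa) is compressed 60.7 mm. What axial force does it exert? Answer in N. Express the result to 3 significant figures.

112 N

k = Gd⁴/(8D³N_a) = (70.3×10³)(1.63⁴)/(8·15.5³·9) = 1.8509 N/mm
F = k·δ = 1.8509 × 60.7 = 112.35 N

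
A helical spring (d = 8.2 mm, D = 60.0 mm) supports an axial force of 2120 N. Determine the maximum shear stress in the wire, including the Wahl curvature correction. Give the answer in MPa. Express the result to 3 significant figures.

707 MPa

Spring index C = D/d = 60.0/8.2 = 7.3171
K_W = (4C−1)/(4C−4) + 0.615/C = 28.268/25.268 + 0.0840 = 1.2028
τ₀ = 8FD/(πd³) = 8·2120·60.0/(π·8.2³) = 1.0176e+06/1732.2 = 587.47 MPa
τ_max = K·τ₀ = 1.2028 × 587.47 = 706.59 MPa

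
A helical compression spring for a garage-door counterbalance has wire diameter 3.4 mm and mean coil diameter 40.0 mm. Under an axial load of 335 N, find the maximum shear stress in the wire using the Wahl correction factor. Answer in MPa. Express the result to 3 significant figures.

974 MPa

Spring index C = D/d = 40.0/3.4 = 11.7647
K_W = (4C−1)/(4C−4) + 0.615/C = 46.059/43.059 + 0.0523 = 1.1219
τ₀ = 8FD/(πd³) = 8·335·40.0/(π·3.4³) = 107200/123.48 = 868.18 MPa
τ_max = K·τ₀ = 1.1219 × 868.18 = 974.05 MPa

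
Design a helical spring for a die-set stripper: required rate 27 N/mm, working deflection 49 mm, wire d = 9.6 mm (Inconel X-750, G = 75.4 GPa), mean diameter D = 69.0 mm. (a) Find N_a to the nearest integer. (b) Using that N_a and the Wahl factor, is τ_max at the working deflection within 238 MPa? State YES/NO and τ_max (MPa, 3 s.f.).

N_a = Gd⁴/(8D³k) = (75.4×10³)(9.6⁴)/(8·69.0³·27) = 9.025 → N_a = 9
Actual rate k = Gd⁴/(8D³·9) = 27.076 N/mm
Working load F = kδ = 27.076·49 = 1326.7 N
C = 69.0/9.6 = 7.1875; K_W = (4C−1)/(4C−4)+0.615/C = 1.2068
τ_max = K_W·8FD/(πd³) = 1.2068·263.48 = 317.96 MPa
τ_max > 238 MPa → exceeds allowable

(a) 9 coils; (b) NO, τ_max = 318 MPa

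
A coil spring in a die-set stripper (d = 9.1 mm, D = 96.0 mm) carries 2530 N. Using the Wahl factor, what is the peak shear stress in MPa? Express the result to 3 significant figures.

933 MPa

Spring index C = D/d = 96.0/9.1 = 10.5495
K_W = (4C−1)/(4C−4) + 0.615/C = 41.198/38.198 + 0.0583 = 1.1368
τ₀ = 8FD/(πd³) = 8·2530·96.0/(π·9.1³) = 1.94304e+06/2367.4 = 820.74 MPa
τ_max = K·τ₀ = 1.1368 × 820.74 = 933.05 MPa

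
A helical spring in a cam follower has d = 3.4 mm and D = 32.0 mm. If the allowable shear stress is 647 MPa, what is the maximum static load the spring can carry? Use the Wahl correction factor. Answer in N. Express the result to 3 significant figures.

270 N

C = D/d = 32.0/3.4 = 9.4118
K_W = (4C−1)/(4C−4) + 0.615/C = 36.647/33.647 + 0.0653 = 1.1545
τ_max = K·8FD/(πd³) → F_max = τ_allow·πd³/(8DK)
F_max = 647·π·3.4³/(8·32.0·1.1545) = 79890/295.55 = 270.31 N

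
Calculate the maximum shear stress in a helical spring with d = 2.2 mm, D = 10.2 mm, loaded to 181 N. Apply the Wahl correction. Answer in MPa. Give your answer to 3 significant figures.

591 MPa

Spring index C = D/d = 10.2/2.2 = 4.6364
K_W = (4C−1)/(4C−4) + 0.615/C = 17.545/14.545 + 0.1326 = 1.3389
τ₀ = 8FD/(πd³) = 8·181·10.2/(π·2.2³) = 14769.6/33.452 = 441.52 MPa
τ_max = K·τ₀ = 1.3389 × 441.52 = 591.15 MPa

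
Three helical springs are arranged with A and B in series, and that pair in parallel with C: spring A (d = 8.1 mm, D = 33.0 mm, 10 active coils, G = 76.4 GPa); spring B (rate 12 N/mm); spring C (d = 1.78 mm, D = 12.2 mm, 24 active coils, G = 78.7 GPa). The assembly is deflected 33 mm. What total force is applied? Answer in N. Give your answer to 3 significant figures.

k_A = Gd⁴/(8D³N_a) = (76.4×10³)(8.1⁴)/(8·33.0³·10) = 114.39 N/mm
k_C = Gd⁴/(8D³N_a) = (78.7×10³)(1.78⁴)/(8·12.2³·24) = 2.2661 N/mm
Springs A,B series: k_AB = 1/(1/114.39+1/12) = 10.861 N/mm; parallel with C: k_eq = 10.861+2.2661 = 13.127 N/mm
F = k_eq·δ = 13.127·33 = 433.18 N

433 N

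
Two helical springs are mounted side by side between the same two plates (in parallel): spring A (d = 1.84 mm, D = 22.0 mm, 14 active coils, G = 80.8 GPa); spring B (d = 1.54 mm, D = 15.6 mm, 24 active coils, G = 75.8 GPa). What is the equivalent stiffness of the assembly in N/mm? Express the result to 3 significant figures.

1.36 N/mm

k_A = Gd⁴/(8D³N_a) = (80.8×10³)(1.84⁴)/(8·22.0³·14) = 0.7766 N/mm
k_B = Gd⁴/(8D³N_a) = (75.8×10³)(1.54⁴)/(8·15.6³·24) = 0.58489 N/mm
Parallel: k_eq = 0.7766 + 0.58489 = 1.3615 N/mm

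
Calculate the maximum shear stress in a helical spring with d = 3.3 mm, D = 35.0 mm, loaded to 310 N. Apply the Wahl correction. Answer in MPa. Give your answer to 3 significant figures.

873 MPa

Spring index C = D/d = 35.0/3.3 = 10.6061
K_W = (4C−1)/(4C−4) + 0.615/C = 41.424/38.424 + 0.0580 = 1.1361
τ₀ = 8FD/(πd³) = 8·310·35.0/(π·3.3³) = 86800/112.9 = 768.83 MPa
τ_max = K·τ₀ = 1.1361 × 768.83 = 873.43 MPa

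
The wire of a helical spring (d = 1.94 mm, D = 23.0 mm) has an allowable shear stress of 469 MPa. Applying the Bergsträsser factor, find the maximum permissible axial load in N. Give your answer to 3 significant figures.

52.6 N

C = D/d = 23.0/1.94 = 11.8557
K_B = (4C+2)/(4C−3) = 49.423/44.423 = 1.1126
τ_max = K·8FD/(πd³) → F_max = τ_allow·πd³/(8DK)
F_max = 469·π·1.94³/(8·23.0·1.1126) = 10758/204.71 = 52.552 N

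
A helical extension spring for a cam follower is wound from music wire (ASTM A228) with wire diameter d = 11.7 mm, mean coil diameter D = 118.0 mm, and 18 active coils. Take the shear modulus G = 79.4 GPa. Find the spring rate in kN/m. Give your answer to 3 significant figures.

6.29 kN/m

k = Gd⁴/(8D³N_a) = (79.4×10³ × 11.7⁴) / (8 × 118.0³ × 18)
  = 1.48787e+09 / 2.36597e+08 = 6.2886 N/mm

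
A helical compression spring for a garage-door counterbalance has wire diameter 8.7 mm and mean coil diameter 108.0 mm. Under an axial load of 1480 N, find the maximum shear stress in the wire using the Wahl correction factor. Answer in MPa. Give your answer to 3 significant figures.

Spring index C = D/d = 108.0/8.7 = 12.4138
K_W = (4C−1)/(4C−4) + 0.615/C = 48.655/45.655 + 0.0495 = 1.1153
τ₀ = 8FD/(πd³) = 8·1480·108.0/(π·8.7³) = 1.27872e+06/2068.7 = 618.11 MPa
τ_max = K·τ₀ = 1.1153 × 618.11 = 689.35 MPa

689 MPa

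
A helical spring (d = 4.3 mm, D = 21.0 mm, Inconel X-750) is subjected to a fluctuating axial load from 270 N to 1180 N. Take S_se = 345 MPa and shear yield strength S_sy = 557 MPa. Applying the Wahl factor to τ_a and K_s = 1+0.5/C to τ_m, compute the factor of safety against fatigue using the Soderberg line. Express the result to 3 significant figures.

0.468

C = D/d = 21.0/4.3 = 4.8837; K_W = (4C−1)/(4C−4)+0.615/C = 1.3190; K_s = 1+0.5/C = 1.1024
F_a = (F_max−F_min)/2 = 455 N; F_m = (F_max+F_min)/2 = 725 N
τ_a = K_W·8F_aD/(πd³) = 1.3190 × 306.03 = 403.67 MPa
τ_m = K_s·8F_mD/(πd³) = 1.1024 × 487.63 = 537.56 MPa
Soderberg: 1/n_f = τ_a/S_se + τ_m/S_sy = 403.67/345 + 537.56/557 = 1.17005 + 0.96509 = 2.1351
n_f = 1/2.1351 = 0.4684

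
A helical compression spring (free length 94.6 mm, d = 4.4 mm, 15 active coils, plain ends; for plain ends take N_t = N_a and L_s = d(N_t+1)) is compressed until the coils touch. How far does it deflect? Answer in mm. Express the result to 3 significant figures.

N_t = 15; L_s = 4.4·16 = 70.4 mm
δ_solid = L₀ − L_s = 94.6 − 70.4 = 24.2 mm

24.2 mm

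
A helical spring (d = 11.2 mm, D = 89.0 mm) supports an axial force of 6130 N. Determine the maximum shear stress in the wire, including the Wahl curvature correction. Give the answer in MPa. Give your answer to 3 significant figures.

1170 MPa

Spring index C = D/d = 89.0/11.2 = 7.9464
K_W = (4C−1)/(4C−4) + 0.615/C = 30.786/27.786 + 0.0774 = 1.1854
τ₀ = 8FD/(πd³) = 8·6130·89.0/(π·11.2³) = 4.36456e+06/4413.7 = 988.86 MPa
τ_max = K·τ₀ = 1.1854 × 988.86 = 1172.2 MPa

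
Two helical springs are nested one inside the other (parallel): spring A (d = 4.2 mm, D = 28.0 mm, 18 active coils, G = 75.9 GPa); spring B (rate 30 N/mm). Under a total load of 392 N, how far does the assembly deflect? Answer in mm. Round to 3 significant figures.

k_A = Gd⁴/(8D³N_a) = (75.9×10³)(4.2⁴)/(8·28.0³·18) = 7.4714 N/mm
Parallel: k_eq = 7.4714 + 30 = 37.471 N/mm
δ = F/k_eq = 392/37.471 = 10.461 mm

10.5 mm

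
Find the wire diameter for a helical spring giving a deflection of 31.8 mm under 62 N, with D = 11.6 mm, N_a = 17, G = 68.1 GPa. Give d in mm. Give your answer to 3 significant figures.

1.57 mm

Required rate k = F/δ = 62/31.8 = 1.9497 N/mm
d = (8D³N_a·k / G)^(1/4) = (8·11.6³·17·1.9497 / (68.1×10³))^0.25
  = (6.0776)^0.25 = 1.5701 mm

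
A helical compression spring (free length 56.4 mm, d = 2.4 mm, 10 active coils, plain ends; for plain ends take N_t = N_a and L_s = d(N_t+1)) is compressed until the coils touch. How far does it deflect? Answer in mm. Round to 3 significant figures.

N_t = 10; L_s = 2.4·11 = 26.4 mm
δ_solid = L₀ − L_s = 56.4 − 26.4 = 30 mm

30.0 mm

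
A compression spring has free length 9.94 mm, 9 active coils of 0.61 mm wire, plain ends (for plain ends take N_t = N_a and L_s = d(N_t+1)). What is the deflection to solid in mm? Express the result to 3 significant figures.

N_t = 9; L_s = 0.61·10 = 6.1 mm
δ_solid = L₀ − L_s = 9.94 − 6.1 = 3.84 mm

3.84 mm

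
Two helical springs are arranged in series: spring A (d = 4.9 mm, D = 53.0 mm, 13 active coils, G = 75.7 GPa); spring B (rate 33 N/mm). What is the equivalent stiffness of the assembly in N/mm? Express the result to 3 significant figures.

2.60 N/mm

k_A = Gd⁴/(8D³N_a) = (75.7×10³)(4.9⁴)/(8·53.0³·13) = 2.8185 N/mm
Series: 1/k_eq = 1/2.8185 + 1/33 = 0.3851; k_eq = 2.5967 N/mm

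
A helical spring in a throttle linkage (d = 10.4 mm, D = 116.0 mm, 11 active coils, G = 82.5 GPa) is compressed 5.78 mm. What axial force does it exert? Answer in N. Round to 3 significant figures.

k = Gd⁴/(8D³N_a) = (82.5×10³)(10.4⁴)/(8·116.0³·11) = 7.0264 N/mm
F = k·δ = 7.0264 × 5.78 = 40.612 N

40.6 N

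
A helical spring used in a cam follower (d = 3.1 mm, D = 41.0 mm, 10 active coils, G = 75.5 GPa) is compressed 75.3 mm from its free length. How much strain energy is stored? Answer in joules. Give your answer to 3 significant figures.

k = Gd⁴/(8D³N_a) = (75.5×10³)(3.1⁴)/(8·41.0³·10) = 1.2646 N/mm
U = ½kδ² = 0.5 × 1.2646 × 75.3² = 3585.2 N·mm = 3.5852 J

3.59 J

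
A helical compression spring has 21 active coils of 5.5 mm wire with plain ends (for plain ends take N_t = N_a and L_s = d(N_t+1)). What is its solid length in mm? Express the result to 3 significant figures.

plain ends: N_t = N_a = 21
L_s = d·(N_t+1) = 5.5 × 22 = 121 mm

121 mm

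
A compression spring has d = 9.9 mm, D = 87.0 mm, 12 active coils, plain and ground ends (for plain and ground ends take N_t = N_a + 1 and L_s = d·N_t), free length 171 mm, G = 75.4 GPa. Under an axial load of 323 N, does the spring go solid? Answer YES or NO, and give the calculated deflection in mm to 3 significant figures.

k = Gd⁴/(8D³N_a) = (75.4×10³)(9.9⁴)/(8·87.0³·12) = 11.457 N/mm
N_t = 13; L_s = 9.9·13 = 128.7 mm; δ_solid = L₀ − L_s = 171 − 128.7 = 42.3 mm
δ = F/k = 323/11.457 = 28.192 mm
δ < δ_solid → spring does not go solid

NO, δ = 28.2 mm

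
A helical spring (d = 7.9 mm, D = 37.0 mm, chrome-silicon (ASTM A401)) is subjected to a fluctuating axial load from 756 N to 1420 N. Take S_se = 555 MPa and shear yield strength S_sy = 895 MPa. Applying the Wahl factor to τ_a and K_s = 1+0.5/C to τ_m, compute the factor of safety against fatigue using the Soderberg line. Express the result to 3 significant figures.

2.44

C = D/d = 37.0/7.9 = 4.6835; K_W = (4C−1)/(4C−4)+0.615/C = 1.3349; K_s = 1+0.5/C = 1.1068
F_a = (F_max−F_min)/2 = 332 N; F_m = (F_max+F_min)/2 = 1088 N
τ_a = K_W·8F_aD/(πd³) = 1.3349 × 63.445 = 84.694 MPa
τ_m = K_s·8F_mD/(πd³) = 1.1068 × 207.92 = 230.11 MPa
Soderberg: 1/n_f = τ_a/S_se + τ_m/S_sy = 84.694/555 + 230.11/895 = 0.15260 + 0.25711 = 0.40971
n_f = 1/0.40971 = 2.441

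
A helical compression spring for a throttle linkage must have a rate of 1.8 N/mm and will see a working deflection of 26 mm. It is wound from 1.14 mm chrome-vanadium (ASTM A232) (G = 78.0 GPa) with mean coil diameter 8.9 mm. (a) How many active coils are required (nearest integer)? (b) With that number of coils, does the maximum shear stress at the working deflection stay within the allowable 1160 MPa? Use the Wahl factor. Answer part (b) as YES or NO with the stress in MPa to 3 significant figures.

(a) 13 coils; (b) YES, τ_max = 850 MPa

N_a = Gd⁴/(8D³k) = (78.0×10³)(1.14⁴)/(8·8.9³·1.8) = 12.98 → N_a = 13
Actual rate k = Gd⁴/(8D³·13) = 1.7968 N/mm
Working load F = kδ = 1.7968·26 = 46.718 N
C = 8.9/1.14 = 7.8070; K_W = (4C−1)/(4C−4)+0.615/C = 1.1890
τ_max = K_W·8FD/(πd³) = 1.1890·714.66 = 849.7 MPa
τ_max ≤ 1160 MPa → acceptable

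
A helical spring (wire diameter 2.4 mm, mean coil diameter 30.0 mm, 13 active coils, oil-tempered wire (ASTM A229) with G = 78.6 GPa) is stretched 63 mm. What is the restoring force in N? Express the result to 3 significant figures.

58.5 N

k = Gd⁴/(8D³N_a) = (78.6×10³)(2.4⁴)/(8·30.0³·13) = 0.92869 N/mm
F = k·δ = 0.92869 × 63 = 58.507 N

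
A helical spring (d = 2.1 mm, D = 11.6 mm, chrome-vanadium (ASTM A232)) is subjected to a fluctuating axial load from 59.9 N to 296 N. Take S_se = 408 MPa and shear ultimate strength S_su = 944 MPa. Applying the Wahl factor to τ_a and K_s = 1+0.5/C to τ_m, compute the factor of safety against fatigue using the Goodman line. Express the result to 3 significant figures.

0.545

C = D/d = 11.6/2.1 = 5.5238; K_W = (4C−1)/(4C−4)+0.615/C = 1.2771; K_s = 1+0.5/C = 1.0905
F_a = (F_max−F_min)/2 = 118.05 N; F_m = (F_max+F_min)/2 = 177.95 N
τ_a = K_W·8F_aD/(πd³) = 1.2771 × 376.54 = 480.88 MPa
τ_m = K_s·8F_mD/(πd³) = 1.0905 × 567.59 = 618.97 MPa
Goodman: 1/n_f = τ_a/S_se + τ_m/S_su = 480.88/408 + 618.97/944 = 1.17864 + 0.65569 = 1.8343
n_f = 1/1.8343 = 0.5452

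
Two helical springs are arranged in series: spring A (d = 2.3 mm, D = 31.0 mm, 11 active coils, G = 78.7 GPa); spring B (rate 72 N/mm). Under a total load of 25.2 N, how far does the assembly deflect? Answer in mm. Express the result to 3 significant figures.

k_A = Gd⁴/(8D³N_a) = (78.7×10³)(2.3⁴)/(8·31.0³·11) = 0.84008 N/mm
Series: 1/k_eq = 1/0.84008 + 1/72 = 1.2043; k_eq = 0.83039 N/mm
δ = F/k_eq = 25.2/0.83039 = 30.347 mm

30.3 mm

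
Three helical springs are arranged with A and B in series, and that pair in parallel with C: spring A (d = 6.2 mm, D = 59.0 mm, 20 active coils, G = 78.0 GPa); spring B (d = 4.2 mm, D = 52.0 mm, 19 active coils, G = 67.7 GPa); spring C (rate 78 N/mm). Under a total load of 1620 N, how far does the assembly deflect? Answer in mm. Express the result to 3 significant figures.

20.6 mm

k_A = Gd⁴/(8D³N_a) = (78.0×10³)(6.2⁴)/(8·59.0³·20) = 3.5074 N/mm
k_B = Gd⁴/(8D³N_a) = (67.7×10³)(4.2⁴)/(8·52.0³·19) = 0.98567 N/mm
Springs A,B series: k_AB = 1/(1/3.5074+1/0.98567) = 0.76944 N/mm; parallel with C: k_eq = 0.76944+78 = 78.769 N/mm
δ = F/k_eq = 1620/78.769 = 20.566 mm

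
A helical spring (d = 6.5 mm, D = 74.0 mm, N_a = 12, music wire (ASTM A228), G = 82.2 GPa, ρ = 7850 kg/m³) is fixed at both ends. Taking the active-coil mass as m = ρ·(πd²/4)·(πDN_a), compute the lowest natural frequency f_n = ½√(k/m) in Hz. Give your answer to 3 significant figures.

36.0 Hz

k = Gd⁴/(8D³N_a) = (82.2×10³)(6.5⁴)/(8·74.0³·12) = 3.7719 N/mm = 3771.9 N/m
Wire length L = πDN_a = π·74.0·12 = 2789.7 mm
m = ρ·(πd²/4)·L = 7850 × 33.183×10⁻⁶ m² × 2.7897 m = 0.72669 kg
f_n = ½√(k/m) = 0.5·√(3771.9/0.72669) = 0.5·√(5190.5) = 36.023 Hz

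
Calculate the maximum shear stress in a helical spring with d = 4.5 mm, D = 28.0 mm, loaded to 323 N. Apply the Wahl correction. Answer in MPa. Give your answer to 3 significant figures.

Spring index C = D/d = 28.0/4.5 = 6.2222
K_W = (4C−1)/(4C−4) + 0.615/C = 23.889/20.889 + 0.0988 = 1.2425
τ₀ = 8FD/(πd³) = 8·323·28.0/(π·4.5³) = 72352/286.28 = 252.73 MPa
τ_max = K·τ₀ = 1.2425 × 252.73 = 314.01 MPa

314 MPa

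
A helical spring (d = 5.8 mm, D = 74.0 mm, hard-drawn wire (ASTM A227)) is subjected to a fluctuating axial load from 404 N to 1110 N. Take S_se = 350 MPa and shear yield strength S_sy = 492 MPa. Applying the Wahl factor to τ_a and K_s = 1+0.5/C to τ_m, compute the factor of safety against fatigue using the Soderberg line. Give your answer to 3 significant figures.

0.381

C = D/d = 74.0/5.8 = 12.7586; K_W = (4C−1)/(4C−4)+0.615/C = 1.1120; K_s = 1+0.5/C = 1.0392
F_a = (F_max−F_min)/2 = 353 N; F_m = (F_max+F_min)/2 = 757 N
τ_a = K_W·8F_aD/(πd³) = 1.1120 × 340.93 = 379.11 MPa
τ_m = K_s·8F_mD/(πd³) = 1.0392 × 731.11 = 759.76 MPa
Soderberg: 1/n_f = τ_a/S_se + τ_m/S_sy = 379.11/350 + 759.76/492 = 1.08316 + 1.54423 = 2.6274
n_f = 1/2.6274 = 0.3806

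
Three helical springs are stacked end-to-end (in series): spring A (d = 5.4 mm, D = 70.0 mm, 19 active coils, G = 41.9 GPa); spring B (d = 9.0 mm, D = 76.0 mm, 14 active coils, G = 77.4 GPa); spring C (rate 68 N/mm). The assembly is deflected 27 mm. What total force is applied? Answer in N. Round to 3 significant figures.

17.1 N

k_A = Gd⁴/(8D³N_a) = (41.9×10³)(5.4⁴)/(8·70.0³·19) = 0.68336 N/mm
k_B = Gd⁴/(8D³N_a) = (77.4×10³)(9.0⁴)/(8·76.0³·14) = 10.329 N/mm
Series: 1/k_eq = 1/0.68336 + 1/10.329 + 1/68 = 1.5749; k_eq = 0.63497 N/mm
F = k_eq·δ = 0.63497·27 = 17.144 N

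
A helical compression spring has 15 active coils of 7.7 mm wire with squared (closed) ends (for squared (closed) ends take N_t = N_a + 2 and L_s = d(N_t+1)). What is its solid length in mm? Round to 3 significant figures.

squared (closed) ends: N_t = N_a + 2 = 15 + 2 = 17
L_s = d·(N_t+1) = 7.7 × 18 = 138.6 mm

139 mm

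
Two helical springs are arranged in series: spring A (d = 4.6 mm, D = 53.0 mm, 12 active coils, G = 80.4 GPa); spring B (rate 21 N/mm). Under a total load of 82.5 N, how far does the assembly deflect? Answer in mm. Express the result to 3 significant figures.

36.7 mm

k_A = Gd⁴/(8D³N_a) = (80.4×10³)(4.6⁴)/(8·53.0³·12) = 2.5188 N/mm
Series: 1/k_eq = 1/2.5188 + 1/21 = 0.44464; k_eq = 2.249 N/mm
δ = F/k_eq = 82.5/2.249 = 36.683 mm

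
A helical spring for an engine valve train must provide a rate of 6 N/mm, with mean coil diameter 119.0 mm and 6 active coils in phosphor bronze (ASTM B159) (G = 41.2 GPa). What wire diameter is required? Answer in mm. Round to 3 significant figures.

d = (8D³N_a·k / G)^(1/4) = (8·119.0³·6·6 / (41.2×10³))^0.25
  = (11780)^0.25 = 10.4180 mm

10.4 mm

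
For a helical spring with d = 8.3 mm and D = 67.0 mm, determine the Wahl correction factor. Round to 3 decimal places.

1.182

C = D/d = 67.0/8.3 = 8.0723
K_W = (4C−1)/(4C−4) + 0.615/C = 31.289/28.289 + 0.0762 = 1.1822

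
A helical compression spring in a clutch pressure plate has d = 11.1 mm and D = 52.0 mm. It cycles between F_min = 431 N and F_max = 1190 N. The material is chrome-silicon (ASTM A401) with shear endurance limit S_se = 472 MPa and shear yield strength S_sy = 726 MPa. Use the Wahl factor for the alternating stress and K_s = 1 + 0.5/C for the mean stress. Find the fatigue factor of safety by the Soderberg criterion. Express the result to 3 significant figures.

4.47

C = D/d = 52.0/11.1 = 4.6847; K_W = (4C−1)/(4C−4)+0.615/C = 1.3348; K_s = 1+0.5/C = 1.1067
F_a = (F_max−F_min)/2 = 379.5 N; F_m = (F_max+F_min)/2 = 810.5 N
τ_a = K_W·8F_aD/(πd³) = 1.3348 × 36.744 = 49.047 MPa
τ_m = K_s·8F_mD/(πd³) = 1.1067 × 78.474 = 86.85 MPa
Soderberg: 1/n_f = τ_a/S_se + τ_m/S_sy = 49.047/472 + 86.85/726 = 0.10391 + 0.11963 = 0.22354
n_f = 1/0.22354 = 4.473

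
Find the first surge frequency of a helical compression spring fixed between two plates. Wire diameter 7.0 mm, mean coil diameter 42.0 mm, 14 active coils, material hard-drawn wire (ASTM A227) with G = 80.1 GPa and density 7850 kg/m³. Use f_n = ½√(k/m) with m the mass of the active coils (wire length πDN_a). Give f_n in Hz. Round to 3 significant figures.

102 Hz

k = Gd⁴/(8D³N_a) = (80.1×10³)(7.0⁴)/(8·42.0³·14) = 23.177 N/mm = 23177 N/m
Wire length L = πDN_a = π·42.0·14 = 1847.3 mm
m = ρ·(πd²/4)·L = 7850 × 38.485×10⁻⁶ m² × 1.8473 m = 0.55806 kg
f_n = ½√(k/m) = 0.5·√(23177/0.55806) = 0.5·√(41531) = 101.9 Hz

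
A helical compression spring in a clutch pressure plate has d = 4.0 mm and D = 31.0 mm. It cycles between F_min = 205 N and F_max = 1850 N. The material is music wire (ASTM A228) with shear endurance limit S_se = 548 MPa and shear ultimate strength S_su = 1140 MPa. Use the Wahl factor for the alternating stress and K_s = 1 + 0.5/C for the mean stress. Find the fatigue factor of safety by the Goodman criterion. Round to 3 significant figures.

C = D/d = 31.0/4.0 = 7.7500; K_W = (4C−1)/(4C−4)+0.615/C = 1.1905; K_s = 1+0.5/C = 1.0645
F_a = (F_max−F_min)/2 = 822.5 N; F_m = (F_max+F_min)/2 = 1027.5 N
τ_a = K_W·8F_aD/(πd³) = 1.1905 × 1014.5 = 1207.7 MPa
τ_m = K_s·8F_mD/(πd³) = 1.0645 × 1267.4 = 1349.1 MPa
Goodman: 1/n_f = τ_a/S_se + τ_m/S_su = 1207.7/548 + 1349.1/1140 = 2.20391 + 1.18345 = 3.3874
n_f = 1/3.3874 = 0.2952

0.295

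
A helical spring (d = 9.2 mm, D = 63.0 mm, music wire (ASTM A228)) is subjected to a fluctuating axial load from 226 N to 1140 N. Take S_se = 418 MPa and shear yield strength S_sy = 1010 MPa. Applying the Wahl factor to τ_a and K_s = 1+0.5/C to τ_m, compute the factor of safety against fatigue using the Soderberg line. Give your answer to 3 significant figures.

C = D/d = 63.0/9.2 = 6.8478; K_W = (4C−1)/(4C−4)+0.615/C = 1.2181; K_s = 1+0.5/C = 1.0730
F_a = (F_max−F_min)/2 = 457 N; F_m = (F_max+F_min)/2 = 683 N
τ_a = K_W·8F_aD/(πd³) = 1.2181 × 94.153 = 114.68 MPa
τ_m = K_s·8F_mD/(πd³) = 1.0730 × 140.71 = 150.99 MPa
Soderberg: 1/n_f = τ_a/S_se + τ_m/S_sy = 114.68/418 + 150.99/1010 = 0.27436 + 0.14949 = 0.42386
n_f = 1/0.42386 = 2.359

2.36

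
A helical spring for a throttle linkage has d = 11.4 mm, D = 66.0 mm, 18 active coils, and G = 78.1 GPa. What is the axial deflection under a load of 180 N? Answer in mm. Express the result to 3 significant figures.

k = Gd⁴/(8D³N_a) = (78.1×10³)(11.4⁴)/(8·66.0³·18) = 31.862 N/mm
δ = F/k = 180 / 31.862 = 5.6493 mm

5.65 mm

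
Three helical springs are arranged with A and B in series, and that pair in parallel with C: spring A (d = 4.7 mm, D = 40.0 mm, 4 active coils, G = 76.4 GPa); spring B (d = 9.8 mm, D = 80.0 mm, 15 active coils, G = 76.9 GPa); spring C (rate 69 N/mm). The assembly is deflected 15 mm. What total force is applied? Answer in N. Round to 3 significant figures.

k_A = Gd⁴/(8D³N_a) = (76.4×10³)(4.7⁴)/(8·40.0³·4) = 18.203 N/mm
k_B = Gd⁴/(8D³N_a) = (76.9×10³)(9.8⁴)/(8·80.0³·15) = 11.545 N/mm
Springs A,B series: k_AB = 1/(1/18.203+1/11.545) = 7.0644 N/mm; parallel with C: k_eq = 7.0644+69 = 76.064 N/mm
F = k_eq·δ = 76.064·15 = 1141 N

1140 N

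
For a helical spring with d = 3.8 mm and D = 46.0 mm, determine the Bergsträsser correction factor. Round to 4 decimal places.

1.1101

C = D/d = 46.0/3.8 = 12.1053
K_B = (4C+2)/(4C−3) = 50.421/45.421 = 1.1101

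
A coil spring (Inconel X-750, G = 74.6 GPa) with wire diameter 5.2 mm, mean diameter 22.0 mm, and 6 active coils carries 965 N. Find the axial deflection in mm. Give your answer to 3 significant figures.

k = Gd⁴/(8D³N_a) = (74.6×10³)(5.2⁴)/(8·22.0³·6) = 106.72 N/mm
δ = F/k = 965 / 106.72 = 9.0424 mm

9.04 mm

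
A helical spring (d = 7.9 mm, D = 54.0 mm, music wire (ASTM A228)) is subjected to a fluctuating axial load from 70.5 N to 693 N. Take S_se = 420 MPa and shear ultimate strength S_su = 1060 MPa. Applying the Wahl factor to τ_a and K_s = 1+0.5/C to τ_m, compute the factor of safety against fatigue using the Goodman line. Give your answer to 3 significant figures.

C = D/d = 54.0/7.9 = 6.8354; K_W = (4C−1)/(4C−4)+0.615/C = 1.2185; K_s = 1+0.5/C = 1.0731
F_a = (F_max−F_min)/2 = 311.25 N; F_m = (F_max+F_min)/2 = 381.75 N
τ_a = K_W·8F_aD/(πd³) = 1.2185 × 86.808 = 105.78 MPa
τ_m = K_s·8F_mD/(πd³) = 1.0731 × 106.47 = 114.26 MPa
Goodman: 1/n_f = τ_a/S_se + τ_m/S_su = 105.78/420 + 114.26/1060 = 0.25185 + 0.10779 = 0.35964
n_f = 1/0.35964 = 2.781

2.78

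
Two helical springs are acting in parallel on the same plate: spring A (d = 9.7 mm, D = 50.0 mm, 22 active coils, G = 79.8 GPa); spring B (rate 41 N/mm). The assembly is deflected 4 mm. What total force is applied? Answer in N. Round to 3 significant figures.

k_A = Gd⁴/(8D³N_a) = (79.8×10³)(9.7⁴)/(8·50.0³·22) = 32.112 N/mm
Parallel: k_eq = 32.112 + 41 = 73.112 N/mm
F = k_eq·δ = 73.112·4 = 292.45 N

292 N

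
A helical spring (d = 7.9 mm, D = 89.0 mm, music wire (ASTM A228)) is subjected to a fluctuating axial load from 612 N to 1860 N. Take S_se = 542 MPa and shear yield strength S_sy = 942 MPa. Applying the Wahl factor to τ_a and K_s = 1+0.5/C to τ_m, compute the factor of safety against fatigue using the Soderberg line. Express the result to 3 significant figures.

C = D/d = 89.0/7.9 = 11.2658; K_W = (4C−1)/(4C−4)+0.615/C = 1.1276; K_s = 1+0.5/C = 1.0444
F_a = (F_max−F_min)/2 = 624 N; F_m = (F_max+F_min)/2 = 1236 N
τ_a = K_W·8F_aD/(πd³) = 1.1276 × 286.84 = 323.45 MPa
τ_m = K_s·8F_mD/(πd³) = 1.0444 × 568.16 = 593.37 MPa
Soderberg: 1/n_f = τ_a/S_se + τ_m/S_sy = 323.45/542 + 593.37/942 = 0.59677 + 0.62991 = 1.2267
n_f = 1/1.2267 = 0.8152

0.815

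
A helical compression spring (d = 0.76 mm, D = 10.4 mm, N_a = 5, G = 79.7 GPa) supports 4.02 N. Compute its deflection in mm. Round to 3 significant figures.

6.80 mm

k = Gd⁴/(8D³N_a) = (79.7×10³)(0.76⁴)/(8·10.4³·5) = 0.59095 N/mm
δ = F/k = 4.02 / 0.59095 = 6.8026 mm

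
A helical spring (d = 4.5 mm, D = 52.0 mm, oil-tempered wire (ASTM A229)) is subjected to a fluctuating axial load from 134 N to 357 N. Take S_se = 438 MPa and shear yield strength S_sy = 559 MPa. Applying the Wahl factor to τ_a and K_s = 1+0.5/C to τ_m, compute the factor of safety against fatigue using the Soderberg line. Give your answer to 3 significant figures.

C = D/d = 52.0/4.5 = 11.5556; K_W = (4C−1)/(4C−4)+0.615/C = 1.1243; K_s = 1+0.5/C = 1.0433
F_a = (F_max−F_min)/2 = 111.5 N; F_m = (F_max+F_min)/2 = 245.5 N
τ_a = K_W·8F_aD/(πd³) = 1.1243 × 162.02 = 182.16 MPa
τ_m = K_s·8F_mD/(πd³) = 1.0433 × 356.74 = 372.18 MPa
Soderberg: 1/n_f = τ_a/S_se + τ_m/S_sy = 182.16/438 + 372.18/559 = 0.41589 + 0.66580 = 1.0817
n_f = 1/1.0817 = 0.9245

0.924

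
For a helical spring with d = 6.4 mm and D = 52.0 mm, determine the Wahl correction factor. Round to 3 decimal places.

1.181

C = D/d = 52.0/6.4 = 8.1250
K_W = (4C−1)/(4C−4) + 0.615/C = 31.500/28.500 + 0.0757 = 1.1810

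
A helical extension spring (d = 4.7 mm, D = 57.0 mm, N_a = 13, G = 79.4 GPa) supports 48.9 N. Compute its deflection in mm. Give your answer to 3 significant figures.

24.3 mm

k = Gd⁴/(8D³N_a) = (79.4×10³)(4.7⁴)/(8·57.0³·13) = 2.0117 N/mm
δ = F/k = 48.9 / 2.0117 = 24.308 mm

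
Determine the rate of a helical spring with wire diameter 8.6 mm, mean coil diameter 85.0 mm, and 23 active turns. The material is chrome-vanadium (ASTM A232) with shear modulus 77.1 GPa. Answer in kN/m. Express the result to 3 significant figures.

3.73 kN/m

k = Gd⁴/(8D³N_a) = (77.1×10³ × 8.6⁴) / (8 × 85.0³ × 23)
  = 4.21743e+08 / 1.12999e+08 = 3.7323 N/mm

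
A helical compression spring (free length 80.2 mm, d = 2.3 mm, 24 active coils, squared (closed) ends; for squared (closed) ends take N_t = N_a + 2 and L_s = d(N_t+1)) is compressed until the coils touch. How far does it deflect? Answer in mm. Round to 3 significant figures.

N_t = 26; L_s = 2.3·27 = 62.1 mm
δ_solid = L₀ − L_s = 80.2 − 62.1 = 18.1 mm

18.1 mm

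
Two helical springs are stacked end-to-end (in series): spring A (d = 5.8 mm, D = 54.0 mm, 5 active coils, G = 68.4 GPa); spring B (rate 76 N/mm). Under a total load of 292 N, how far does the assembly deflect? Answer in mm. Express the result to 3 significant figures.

k_A = Gd⁴/(8D³N_a) = (68.4×10³)(5.8⁴)/(8·54.0³·5) = 12.289 N/mm
Series: 1/k_eq = 1/12.289 + 1/76 = 0.09453; k_eq = 10.579 N/mm
δ = F/k_eq = 292/10.579 = 27.603 mm

27.6 mm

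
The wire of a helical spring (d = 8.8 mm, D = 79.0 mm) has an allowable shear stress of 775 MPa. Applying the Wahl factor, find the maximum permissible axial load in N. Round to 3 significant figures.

C = D/d = 79.0/8.8 = 8.9773
K_W = (4C−1)/(4C−4) + 0.615/C = 34.909/31.909 + 0.0685 = 1.1625
τ_max = K·8FD/(πd³) → F_max = τ_allow·πd³/(8DK)
F_max = 775·π·8.8³/(8·79.0·1.1625) = 1.6592e+06/734.71 = 2258.3 N

2260 N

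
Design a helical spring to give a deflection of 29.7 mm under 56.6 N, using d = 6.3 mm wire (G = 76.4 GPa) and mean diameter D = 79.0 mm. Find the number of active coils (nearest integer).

16

Required rate k = F/δ = 56.6/29.7 = 1.9057 N/mm
N_a = Gd⁴/(8D³k) = (76.4×10³ × 6.3⁴)/(8 × 79.0³ × 1.9057)
    = 1.20353e+08 / 7.51677e+06 = 16.01 → 16 coils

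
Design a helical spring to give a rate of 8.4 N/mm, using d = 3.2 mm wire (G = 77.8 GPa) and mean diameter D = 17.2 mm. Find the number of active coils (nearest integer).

N_a = Gd⁴/(8D³k) = (77.8×10³ × 3.2⁴)/(8 × 17.2³ × 8.4)
    = 8.15792e+06 / 341944 = 23.86 → 24 coils

24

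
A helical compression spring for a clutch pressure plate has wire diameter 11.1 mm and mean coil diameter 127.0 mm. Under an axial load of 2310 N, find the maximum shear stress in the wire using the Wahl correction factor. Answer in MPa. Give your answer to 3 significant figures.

Spring index C = D/d = 127.0/11.1 = 11.4414
K_W = (4C−1)/(4C−4) + 0.615/C = 44.766/41.766 + 0.0538 = 1.1256
τ₀ = 8FD/(πd³) = 8·2310·127.0/(π·11.1³) = 2.34696e+06/4296.5 = 546.24 MPa
τ_max = K·τ₀ = 1.1256 × 546.24 = 614.84 MPa

615 MPa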